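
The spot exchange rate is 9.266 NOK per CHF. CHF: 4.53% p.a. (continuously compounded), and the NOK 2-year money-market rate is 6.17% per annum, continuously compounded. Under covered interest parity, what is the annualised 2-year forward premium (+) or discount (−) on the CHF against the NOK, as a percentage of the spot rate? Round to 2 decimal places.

T = 2 years.
No-arbitrage forward: 9.266 × 1.1313369 / 1.094831 = 9.574964 NOK/CHF.
(F − S)/S ÷ T = (9.574964 − 9.266)/9.266/2 = 0.016672 → 1.67%.

+1.67%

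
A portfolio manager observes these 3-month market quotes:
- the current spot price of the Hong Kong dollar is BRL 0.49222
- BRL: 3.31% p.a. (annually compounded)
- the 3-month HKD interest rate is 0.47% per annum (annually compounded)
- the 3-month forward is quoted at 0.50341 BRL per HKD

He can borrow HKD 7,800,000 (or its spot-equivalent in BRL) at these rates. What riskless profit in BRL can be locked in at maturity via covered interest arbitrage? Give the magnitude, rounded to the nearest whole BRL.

T = 3/12 years.
Keep in HKD, deliver into the forward: 7,800,000·1.001172935·0.50341 = BRL 3,931,203.64.
Swap to BRL now, deposit: 7,800,000·0.49222·1.008174226 = BRL 3,870,699.44.
The quoted forward overvalues HKD, so borrow BRL, buy HKD at spot, deposit the HKD at 0.47%, and sell the proceeds forward at 0.50341.
The gap between the two covered legs is BRL 60,504.

BRL 60,504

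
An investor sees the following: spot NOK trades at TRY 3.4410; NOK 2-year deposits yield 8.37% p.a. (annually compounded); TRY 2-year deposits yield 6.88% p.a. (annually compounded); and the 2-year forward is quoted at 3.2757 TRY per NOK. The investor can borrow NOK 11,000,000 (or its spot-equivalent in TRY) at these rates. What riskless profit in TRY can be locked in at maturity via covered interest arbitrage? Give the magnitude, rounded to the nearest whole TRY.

T = 2 years.
Keep in NOK, deliver into the forward: 11,000,000·1.17440569·3.2757 = TRY 42,317,007.91.
Swap to TRY now, deposit: 11,000,000·3.4410·1.14233344 = TRY 43,238,463.04.
The quoted forward undervalues NOK, so borrow NOK, convert to TRY at spot, deposit the TRY at 6.88%, and buy NOK forward at 3.2757 to cover the loan.
Profit = 43,238,463.04 − 42,317,007.91 = TRY 921,455.

TRY 921,455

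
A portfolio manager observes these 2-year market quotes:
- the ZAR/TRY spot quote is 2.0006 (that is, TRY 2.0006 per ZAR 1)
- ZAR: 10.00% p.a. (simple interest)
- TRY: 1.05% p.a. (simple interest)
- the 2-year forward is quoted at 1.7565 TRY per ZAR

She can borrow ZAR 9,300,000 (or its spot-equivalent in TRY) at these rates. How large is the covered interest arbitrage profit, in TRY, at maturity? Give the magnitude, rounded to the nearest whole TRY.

T = 2 years.
Keep in ZAR, deliver into the forward: 9,300,000·1.200000·1.7565 = TRY 19,602,540.00.
Swap to TRY now, deposit: 9,300,000·2.0006·1.021000 = TRY 18,996,297.18.
The quoted forward overvalues ZAR, so borrow TRY, buy ZAR at spot, deposit the ZAR at 10.00%, and sell the proceeds forward at 1.7565.
Arbitrage profit = |19,602,540.00 − 18,996,297.18| = TRY 606,243.

TRY 606,243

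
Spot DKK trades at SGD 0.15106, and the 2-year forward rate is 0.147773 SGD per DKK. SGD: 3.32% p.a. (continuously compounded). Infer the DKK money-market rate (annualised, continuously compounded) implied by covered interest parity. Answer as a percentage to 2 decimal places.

T = 2 years.
F/S = 0.147773/0.15106 = 0.9782404 = (growth of SGD) / (growth of DKK).
SGD growth factor: e^(0.0332×2) = 1.0686541.
Hence g_DKK = 1.0924248.
r = ln(1.0924248)/2 = 0.044200 → 4.42%.

4.42%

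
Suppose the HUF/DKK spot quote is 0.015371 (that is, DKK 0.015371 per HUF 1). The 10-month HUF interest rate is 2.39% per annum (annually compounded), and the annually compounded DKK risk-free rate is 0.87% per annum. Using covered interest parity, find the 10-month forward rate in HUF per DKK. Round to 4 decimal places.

65.8735

T = 10/12 years.
Growth of 1 DKK over T: (1 + 0.0087)^(10/12) = 1.00724476.
HUF accumulates by (1 + 0.0239)^(10/12) = 1.01987736.
So F = 0.015371 × 1.00724476 / 1.01987736 = 0.015180609 (DKK/HUF).
Invert for HUF per DKK: 1 / 0.015180609 = 65.8735.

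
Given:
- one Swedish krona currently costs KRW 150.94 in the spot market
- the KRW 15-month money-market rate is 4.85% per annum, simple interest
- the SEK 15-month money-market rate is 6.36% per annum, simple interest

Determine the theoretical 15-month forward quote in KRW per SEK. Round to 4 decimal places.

148.3008

T = 15/12 years.
KRW growth factor: 1 + 0.0485×15/12 = 1.060625.
Growth of 1 SEK over T: 1 + 0.0636×15/12 = 1.079500.
So F = 150.94 × 1.060625 / 1.079500 = 148.300822 (KRW/SEK).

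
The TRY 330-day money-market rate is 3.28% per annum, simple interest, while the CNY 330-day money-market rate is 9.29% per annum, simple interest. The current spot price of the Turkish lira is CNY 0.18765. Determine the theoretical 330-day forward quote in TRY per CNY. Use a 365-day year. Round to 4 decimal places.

T = 330/365 years.
CNY growth factor: 1 + 0.0929×330/365 = 1.0839918.
TRY accumulates by 1 + 0.0328×330/365 = 1.0296548.
Forward (CNY per TRY) = 0.18765 × 1.0839918 / 1.0296548 = 0.1975527.
Invert for TRY per CNY: 1 / 0.1975527 = 5.0619.

5.0619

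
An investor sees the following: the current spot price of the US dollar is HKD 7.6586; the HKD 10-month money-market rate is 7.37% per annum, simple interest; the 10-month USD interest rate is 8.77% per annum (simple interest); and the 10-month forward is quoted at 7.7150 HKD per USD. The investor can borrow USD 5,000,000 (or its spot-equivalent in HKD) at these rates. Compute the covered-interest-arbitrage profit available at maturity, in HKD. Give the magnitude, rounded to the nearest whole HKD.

HKD 749,361

T = 10/12 years.
Keep in USD, deliver into the forward: 5,000,000·1.0730833333·7.7150 = HKD 41,394,189.58.
Swap to HKD now, deposit: 5,000,000·7.6586·1.0614166667 = HKD 40,644,828.42.
The quoted forward overvalues USD, so borrow HKD, buy USD at spot, deposit the USD at 8.77%, and sell the proceeds forward at 7.7150.
Arbitrage profit = |41,394,189.58 − 40,644,828.42| = HKD 749,361.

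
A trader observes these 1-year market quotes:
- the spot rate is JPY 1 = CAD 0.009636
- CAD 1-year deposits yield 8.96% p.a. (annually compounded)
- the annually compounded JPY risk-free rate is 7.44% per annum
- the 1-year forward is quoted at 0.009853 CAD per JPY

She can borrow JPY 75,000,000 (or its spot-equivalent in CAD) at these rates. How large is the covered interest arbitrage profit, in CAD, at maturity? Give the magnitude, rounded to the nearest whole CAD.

T = 1 year.
Keep in JPY, deliver into the forward: 75,000,000·1.074400·0.009853 = CAD 793,954.74.
Swap to CAD now, deposit: 75,000,000·0.009636·1.089600 = CAD 787,453.92.
The quoted forward overvalues JPY, so borrow CAD, buy JPY at spot, deposit the JPY at 7.44%, and sell the proceeds forward at 0.009853.
The gap between the two covered legs is CAD 6,501.

CAD 6,501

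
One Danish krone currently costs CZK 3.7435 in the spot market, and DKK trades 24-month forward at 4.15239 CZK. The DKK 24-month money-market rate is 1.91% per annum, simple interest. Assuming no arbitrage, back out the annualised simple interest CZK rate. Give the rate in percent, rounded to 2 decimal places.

7.58%

T = 2 years.
CIP gives F = S · g_CZK/g_DKK, so g_CZK/g_DKK = 4.15239/3.7435 = 1.1092267.
The DKK side grows by 1 + 0.0191×2 = 1.038200.
That pins the CZK growth at 1.1515992.
(1.1515992 − 1)/T = 0.075800, i.e. 7.58%.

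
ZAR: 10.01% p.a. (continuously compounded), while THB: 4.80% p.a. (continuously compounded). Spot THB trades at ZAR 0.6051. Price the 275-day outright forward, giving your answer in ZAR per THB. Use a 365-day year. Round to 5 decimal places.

T = 275/365 years.
Growth of 1 ZAR over T: e^(0.1001×275/365) = 1.0783346.
THB growth factor: e^(0.0480×275/365) = 1.0368263.
CIP: F = S · (grow ZAR)/(grow THB) = 0.6051 × 1.0783346/1.0368263 = 0.6293246 ZAR per THB.

0.62932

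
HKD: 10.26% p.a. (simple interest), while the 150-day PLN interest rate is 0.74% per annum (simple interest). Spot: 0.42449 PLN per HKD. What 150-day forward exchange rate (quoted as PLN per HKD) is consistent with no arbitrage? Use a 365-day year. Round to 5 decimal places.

0.40855

T = 150/365 years.
PLN growth factor: 1 + 0.0074×150/365 = 1.0030411.
Growth of 1 HKD over T: 1 + 0.1026×150/365 = 1.0421644.
CIP: F = S · (grow PLN)/(grow HKD) = 0.42449 × 1.0030411/1.0421644 = 0.4085545 PLN per HKD.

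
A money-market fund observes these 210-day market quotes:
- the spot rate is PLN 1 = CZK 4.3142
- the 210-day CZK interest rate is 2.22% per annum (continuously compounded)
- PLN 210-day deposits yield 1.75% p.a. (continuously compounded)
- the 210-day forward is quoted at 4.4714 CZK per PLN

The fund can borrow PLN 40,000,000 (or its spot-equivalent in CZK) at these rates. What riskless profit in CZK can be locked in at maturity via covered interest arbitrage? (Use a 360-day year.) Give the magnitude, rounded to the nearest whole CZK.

T = 210/360 years.
Route A — deposit PLN, sell forward: 40,000,000 × 1.01026061612 × 4.4714 = CZK 180,691,172.76.
Route B — convert at spot, deposit CZK: 40,000,000 × 4.3142 × 1.01303421438 = CZK 174,817,288.31.
The quoted forward overvalues PLN, so borrow CZK, buy PLN at spot, deposit the PLN at 1.75%, and sell the proceeds forward at 4.4714.
Arbitrage profit = |180,691,172.76 − 174,817,288.31| = CZK 5,873,884.

CZK 5,873,884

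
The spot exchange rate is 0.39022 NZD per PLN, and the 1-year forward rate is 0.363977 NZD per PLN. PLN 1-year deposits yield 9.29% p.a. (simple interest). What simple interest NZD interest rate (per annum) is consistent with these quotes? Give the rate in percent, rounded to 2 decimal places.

1.94%

T = 1 year.
By CIP, F/S equals the NZD-to-PLN growth ratio: 0.363977/0.39022 = 0.9327482.
The PLN side grows by 1 + 0.0929×1 = 1.092900.
That pins the NZD growth at 1.0194005.
r = (1.0194005 − 1)/1 = 0.019400 → 1.94%.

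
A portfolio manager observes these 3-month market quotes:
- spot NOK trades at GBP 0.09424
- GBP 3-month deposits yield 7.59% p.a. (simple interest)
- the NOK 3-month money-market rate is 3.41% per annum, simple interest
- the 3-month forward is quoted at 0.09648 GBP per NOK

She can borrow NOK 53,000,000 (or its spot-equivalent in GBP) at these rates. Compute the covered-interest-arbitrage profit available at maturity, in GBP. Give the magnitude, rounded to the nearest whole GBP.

T = 3/12 years.
Keep in NOK, deliver into the forward: 53,000,000·1.008525·0.09648 = GBP 5,157,032.08.
Swap to GBP now, deposit: 53,000,000·0.09424·1.018975 = GBP 5,089,494.81.
The quoted forward overvalues NOK, so borrow GBP, buy NOK at spot, deposit the NOK at 3.41%, and sell the proceeds forward at 0.09648.
Profit = 5,157,032.08 − 5,089,494.81 = GBP 67,537.

GBP 67,537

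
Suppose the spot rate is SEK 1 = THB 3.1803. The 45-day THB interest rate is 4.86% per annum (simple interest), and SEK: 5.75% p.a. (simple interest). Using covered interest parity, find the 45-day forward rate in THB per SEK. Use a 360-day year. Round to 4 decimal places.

3.1768

T = 45/360 years.
Growth of 1 THB over T: 1 + 0.0486×45/360 = 1.006075.
SEK accumulates by 1 + 0.0575×45/360 = 1.0071875.
Forward (THB per SEK) = 3.1803 × 1.006075 / 1.0071875 = 3.176787.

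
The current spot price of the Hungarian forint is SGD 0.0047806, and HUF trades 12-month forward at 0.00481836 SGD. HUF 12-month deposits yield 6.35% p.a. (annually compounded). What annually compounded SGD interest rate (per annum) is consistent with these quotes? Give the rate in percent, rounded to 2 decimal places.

T = 1 year.
CIP gives F = S · g_SGD/g_HUF, so g_SGD/g_HUF = 0.00481836/0.0047806 = 1.0078986.
HUF growth factor: (1 + 0.0635)^1 = 1.063500.
That pins the SGD growth at 1.0719002.
r = 1.0719002^(1/1) − 1 = 0.071900 → 7.19%.

7.19%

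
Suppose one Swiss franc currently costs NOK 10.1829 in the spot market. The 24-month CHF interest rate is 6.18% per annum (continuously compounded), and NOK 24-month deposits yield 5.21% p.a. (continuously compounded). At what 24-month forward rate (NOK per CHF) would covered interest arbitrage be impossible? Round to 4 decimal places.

9.9873

T = 2 years.
Growth of 1 NOK over T: e^(0.0521×2) = 1.1098224.
CHF accumulates by e^(0.0618×2) = 1.1315632.
So F = 10.1829 × 1.1098224 / 1.1315632 = 9.987255 (NOK/CHF).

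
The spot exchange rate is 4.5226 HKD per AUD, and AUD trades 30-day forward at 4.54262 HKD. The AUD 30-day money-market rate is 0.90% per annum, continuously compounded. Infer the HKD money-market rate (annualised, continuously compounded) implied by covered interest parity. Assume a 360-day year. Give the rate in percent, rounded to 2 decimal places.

T = 30/360 years.
By CIP, F/S equals the HKD-to-AUD growth ratio: 4.54262/4.5226 = 1.0044267.
AUD growth factor: e^(0.0090×30/360) = 1.0007503.
That pins the HKD growth at 1.0051803.
r = ln(1.0051803)/(30/360) = 0.062003 → 6.20%.

6.20%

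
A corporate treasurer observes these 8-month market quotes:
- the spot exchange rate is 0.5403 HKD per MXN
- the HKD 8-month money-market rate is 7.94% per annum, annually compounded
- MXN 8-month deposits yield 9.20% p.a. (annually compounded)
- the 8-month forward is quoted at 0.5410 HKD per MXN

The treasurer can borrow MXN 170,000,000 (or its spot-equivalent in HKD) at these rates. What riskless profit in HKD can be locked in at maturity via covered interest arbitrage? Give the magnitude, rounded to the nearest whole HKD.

HKD 876,882

T = 8/12 years.
Invest the MXN and cover forward: 170,000,000 × 1.0604293976 × 0.5410 = HKD 97,527,691.70.
Convert at spot and invest in HKD: 170,000,000 × 0.5403 × 1.0522564806 = HKD 96,650,810.00.
The quoted forward overvalues MXN, so borrow HKD, buy MXN at spot, deposit the MXN at 9.20%, and sell the proceeds forward at 0.5410.
Profit = 97,527,691.70 − 96,650,810.00 = HKD 876,882.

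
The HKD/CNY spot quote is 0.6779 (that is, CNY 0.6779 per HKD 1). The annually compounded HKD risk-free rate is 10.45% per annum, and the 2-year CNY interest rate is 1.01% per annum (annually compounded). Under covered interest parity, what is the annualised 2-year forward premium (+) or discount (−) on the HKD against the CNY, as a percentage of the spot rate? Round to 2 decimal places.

T = 2 years.
F = S · g_CNY/g_HKD = 0.6779 × 1.020302/1.2199203 = 0.5669737.
(F − S)/S ÷ T = (0.5669737 − 0.6779)/0.6779/2 = -0.081816 → -8.18%.

-8.18%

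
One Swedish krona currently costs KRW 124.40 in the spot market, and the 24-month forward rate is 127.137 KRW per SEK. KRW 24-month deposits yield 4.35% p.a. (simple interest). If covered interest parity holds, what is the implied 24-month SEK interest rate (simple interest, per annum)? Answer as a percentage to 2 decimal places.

T = 2 years.
F/S = 127.137/124.4 = 1.0220016 = (growth of KRW) / (growth of SEK).
KRW growth factor: 1 + 0.0435×2 = 1.087000.
That pins the SEK growth at 1.0635991.
(1.0635991 − 1)/T = 0.031800, i.e. 3.18%.

3.18%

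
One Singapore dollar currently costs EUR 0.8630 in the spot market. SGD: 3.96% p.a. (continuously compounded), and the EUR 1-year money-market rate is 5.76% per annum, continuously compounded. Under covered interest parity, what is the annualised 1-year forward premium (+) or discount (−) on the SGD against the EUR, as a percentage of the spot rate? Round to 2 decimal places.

T = 1 year.
No-arbitrage forward: 0.863 × 1.0592912 / 1.0403945 = 0.8786747 EUR/SGD.
Annualised premium = (F − S)/S × (1/T) = (0.8786747 − 0.863)/0.863 ÷ 1 = 1.82%.

+1.82%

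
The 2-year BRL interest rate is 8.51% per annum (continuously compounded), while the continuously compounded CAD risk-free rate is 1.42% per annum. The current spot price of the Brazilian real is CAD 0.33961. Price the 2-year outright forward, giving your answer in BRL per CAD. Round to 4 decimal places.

3.3931

T = 2 years.
CAD growth factor: e^(0.0142×2) = 1.0288071.
Growth of 1 BRL over T: e^(0.0851×2) = 1.1855419.
So F = 0.33961 × 1.0288071 / 1.1855419 = 0.2947118 (CAD/BRL).
Invert for BRL per CAD: 1 / 0.2947118 = 3.3931.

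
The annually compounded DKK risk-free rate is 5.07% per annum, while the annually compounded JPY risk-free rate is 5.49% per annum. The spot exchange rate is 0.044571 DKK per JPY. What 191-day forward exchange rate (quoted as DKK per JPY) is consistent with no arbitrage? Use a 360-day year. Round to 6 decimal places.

T = 191/360 years.
DKK growth factor: (1 + 0.0507)^(191/360) = 1.0265868.
JPY growth factor: (1 + 0.0549)^(191/360) = 1.0287619.
Forward (DKK per JPY) = 0.044571 × 1.0265868 / 1.0287619 = 0.04447676.

0.044477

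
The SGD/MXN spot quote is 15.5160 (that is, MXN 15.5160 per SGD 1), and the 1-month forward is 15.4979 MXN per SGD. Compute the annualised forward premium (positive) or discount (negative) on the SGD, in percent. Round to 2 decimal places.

T = 1/12 years.
SGD trades forward at -0.11665% vs spot over the period.
Annualise by dividing by T: -0.0011665 / (1/12) = -0.013998 → -1.40%.

-1.40%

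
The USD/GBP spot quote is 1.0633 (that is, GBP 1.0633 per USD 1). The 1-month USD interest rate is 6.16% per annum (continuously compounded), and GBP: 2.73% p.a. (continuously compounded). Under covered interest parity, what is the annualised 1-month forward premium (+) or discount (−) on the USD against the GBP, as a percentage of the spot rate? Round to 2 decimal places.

T = 1/12 years.
F = S · g_GBP/g_USD = 1.0633 × 1.0022776/1.0051465 = 1.0602651.
Annualised premium = (F − S)/S × (1/T) = (1.0602651 − 1.0633)/1.0633 ÷ (1/12) = -3.43%.

-3.43%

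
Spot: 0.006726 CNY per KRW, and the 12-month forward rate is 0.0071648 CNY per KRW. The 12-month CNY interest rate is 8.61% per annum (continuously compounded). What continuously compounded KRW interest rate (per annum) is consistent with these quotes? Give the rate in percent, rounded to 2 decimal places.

T = 1 year.
CIP gives F = S · g_CNY/g_KRW, so g_CNY/g_KRW = 0.0071648/0.006726 = 1.0652394.
The CNY side grows by e^(0.0861×1) = 1.0899153.
That pins the KRW growth at 1.0231647.
r = ln(1.0231647)/1 = 0.022900 → 2.29%.

2.29%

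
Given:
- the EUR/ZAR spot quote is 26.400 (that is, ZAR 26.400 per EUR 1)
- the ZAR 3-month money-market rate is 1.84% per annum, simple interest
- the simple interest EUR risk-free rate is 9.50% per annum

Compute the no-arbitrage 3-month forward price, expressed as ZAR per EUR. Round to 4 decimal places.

25.9062

T = 3/12 years.
ZAR accumulates by 1 + 0.0184×3/12 = 1.004600.
EUR accumulates by 1 + 0.0950×3/12 = 1.023750.
So F = 26.4 × 1.004600 / 1.023750 = 25.906168 (ZAR/EUR).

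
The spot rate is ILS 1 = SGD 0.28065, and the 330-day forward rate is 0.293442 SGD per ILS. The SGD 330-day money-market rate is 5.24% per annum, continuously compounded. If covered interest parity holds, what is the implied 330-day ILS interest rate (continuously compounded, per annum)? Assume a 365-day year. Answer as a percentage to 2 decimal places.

0.31%

T = 330/365 years.
CIP gives F = S · g_SGD/g_ILS, so g_SGD/g_ILS = 0.293442/0.28065 = 1.0455799.
SGD growth factor: e^(0.0524×330/365) = 1.0485155.
That pins the ILS growth at 1.0028076.
r = ln(1.0028076)/(330/365) = 0.003101 → 0.31%.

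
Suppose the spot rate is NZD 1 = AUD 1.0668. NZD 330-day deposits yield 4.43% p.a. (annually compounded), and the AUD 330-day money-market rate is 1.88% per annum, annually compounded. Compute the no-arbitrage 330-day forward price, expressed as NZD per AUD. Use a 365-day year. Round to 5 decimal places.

T = 330/365 years.
Growth of 1 AUD over T: (1 + 0.0188)^(330/365) = 1.016982.
NZD growth factor: (1 + 0.0443)^(330/365) = 1.0399683.
CIP: F = S · (grow AUD)/(grow NZD) = 1.0668 × 1.016982/1.0399683 = 1.043221 AUD per NZD.
Quoted the other way: 1/1.043221 = 0.95857 NZD per AUD.

0.95857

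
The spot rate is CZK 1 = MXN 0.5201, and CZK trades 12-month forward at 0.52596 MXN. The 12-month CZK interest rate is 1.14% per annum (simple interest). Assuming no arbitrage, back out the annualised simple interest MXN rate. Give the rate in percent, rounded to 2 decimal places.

2.28%

T = 1 year.
CIP gives F = S · g_MXN/g_CZK, so g_MXN/g_CZK = 0.52596/0.5201 = 1.0112671.
The CZK side grows by 1 + 0.0114×1 = 1.011400.
That pins the MXN growth at 1.0227955.
(1.0227955 − 1)/T = 0.022795, i.e. 2.28%.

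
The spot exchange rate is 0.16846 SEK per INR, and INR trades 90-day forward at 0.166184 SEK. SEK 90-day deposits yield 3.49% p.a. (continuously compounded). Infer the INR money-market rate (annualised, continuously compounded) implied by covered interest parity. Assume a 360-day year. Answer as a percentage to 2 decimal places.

T = 90/360 years.
F/S = 0.166184/0.16846 = 0.9864894 = (growth of SEK) / (growth of INR).
SEK growth factor: e^(0.0349×90/360) = 1.0087632.
So the INR growth factor = 1.0225789.
Take logs: ln 1.0225789 / (90/360) = 0.089311, so 8.93%.

8.93%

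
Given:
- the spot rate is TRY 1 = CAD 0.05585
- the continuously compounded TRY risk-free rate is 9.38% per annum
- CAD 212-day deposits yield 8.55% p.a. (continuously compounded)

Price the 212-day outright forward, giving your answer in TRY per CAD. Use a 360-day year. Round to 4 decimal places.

17.9928

T = 212/360 years.
Growth of 1 CAD over T: e^(0.0855×212/360) = 1.05163911.
TRY accumulates by e^(0.0938×212/360) = 1.05679187.
CIP: F = S · (grow CAD)/(grow TRY) = 0.05585 × 1.05163911/1.05679187 = 0.055577684 CAD per TRY.
Quoted the other way: 1/0.055577684 = 17.9928 TRY per CAD.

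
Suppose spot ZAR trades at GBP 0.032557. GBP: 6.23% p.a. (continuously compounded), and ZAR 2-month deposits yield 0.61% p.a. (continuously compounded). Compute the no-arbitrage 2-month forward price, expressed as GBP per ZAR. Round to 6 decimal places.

0.032863

T = 2/12 years.
GBP accumulates by e^(0.0623×2/12) = 1.0104374.
Growth of 1 ZAR over T: e^(0.0061×2/12) = 1.0010172.
So F = 0.032557 × 1.0104374 / 1.0010172 = 0.03286338 (GBP/ZAR).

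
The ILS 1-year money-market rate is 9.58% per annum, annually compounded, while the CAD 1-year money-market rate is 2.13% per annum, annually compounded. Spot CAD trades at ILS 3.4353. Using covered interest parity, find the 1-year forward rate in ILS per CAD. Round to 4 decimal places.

T = 1 year.
Growth of 1 ILS over T: (1 + 0.0958)^1 = 1.095800.
Growth of 1 CAD over T: (1 + 0.0213)^1 = 1.021300.
So F = 3.4353 × 1.095800 / 1.021300 = 3.685892 (ILS/CAD).

3.6859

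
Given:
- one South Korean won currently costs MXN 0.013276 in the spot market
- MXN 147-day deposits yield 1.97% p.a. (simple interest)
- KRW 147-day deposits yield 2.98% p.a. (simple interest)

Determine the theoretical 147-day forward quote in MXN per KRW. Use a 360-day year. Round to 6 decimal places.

T = 147/360 years.
Growth of 1 MXN over T: 1 + 0.0197×147/360 = 1.0080442.
KRW accumulates by 1 + 0.0298×147/360 = 1.0121683.
Forward (MXN per KRW) = 0.013276 × 1.0080442 / 1.0121683 = 0.01322191.

0.013222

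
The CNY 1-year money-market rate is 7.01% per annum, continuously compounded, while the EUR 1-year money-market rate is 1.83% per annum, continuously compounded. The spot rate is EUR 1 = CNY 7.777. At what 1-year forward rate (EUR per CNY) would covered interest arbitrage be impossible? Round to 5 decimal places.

0.12209

T = 1 year.
CNY growth factor: e^(0.0701×1) = 1.0726154.
Growth of 1 EUR over T: e^(0.0183×1) = 1.0184685.
Forward (CNY per EUR) = 7.777 × 1.0726154 / 1.0184685 = 8.190464.
Invert for EUR per CNY: 1 / 8.190464 = 0.12209.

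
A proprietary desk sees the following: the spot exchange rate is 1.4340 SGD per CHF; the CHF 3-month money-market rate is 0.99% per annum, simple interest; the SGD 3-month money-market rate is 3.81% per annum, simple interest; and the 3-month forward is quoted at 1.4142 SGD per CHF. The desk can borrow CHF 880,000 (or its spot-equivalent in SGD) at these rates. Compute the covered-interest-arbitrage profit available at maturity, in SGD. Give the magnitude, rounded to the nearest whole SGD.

T = 3/12 years.
Invest the CHF and cover forward: 880,000 × 1.002475 × 1.4142 = SGD 1,247,576.13.
Convert at spot and invest in SGD: 880,000 × 1.4340 × 1.009525 = SGD 1,273,939.79.
The quoted forward undervalues CHF, so borrow CHF, convert to SGD at spot, deposit the SGD at 3.81%, and buy CHF forward at 1.4142 to cover the loan.
Arbitrage profit = |1,247,576.13 − 1,273,939.79| = SGD 26,364.

SGD 26,364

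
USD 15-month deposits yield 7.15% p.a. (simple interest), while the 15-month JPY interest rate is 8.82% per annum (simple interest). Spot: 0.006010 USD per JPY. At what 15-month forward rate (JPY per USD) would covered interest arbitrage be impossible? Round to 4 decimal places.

T = 15/12 years.
USD accumulates by 1 + 0.0715×15/12 = 1.089375.
JPY growth factor: 1 + 0.0882×15/12 = 1.110250.
CIP: F = S · (grow USD)/(grow JPY) = 0.00601 × 1.089375/1.110250 = 0.00589699955 USD per JPY.
Invert for JPY per USD: 1 / 0.00589699955 = 169.5778.

169.5778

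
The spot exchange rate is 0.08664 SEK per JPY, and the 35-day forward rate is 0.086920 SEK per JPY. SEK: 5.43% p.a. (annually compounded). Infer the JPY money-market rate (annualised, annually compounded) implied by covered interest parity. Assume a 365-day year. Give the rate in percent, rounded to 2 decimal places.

1.94%

T = 35/365 years.
By CIP, F/S equals the SEK-to-JPY growth ratio: 0.08692/0.08664 = 1.0032318.
SEK growth factor: (1 + 0.0543)^(35/365) = 1.0050833.
So the JPY growth factor = 1.0018455.
r = 1.0018455^(365/35) − 1 = 0.019414 → 1.94%.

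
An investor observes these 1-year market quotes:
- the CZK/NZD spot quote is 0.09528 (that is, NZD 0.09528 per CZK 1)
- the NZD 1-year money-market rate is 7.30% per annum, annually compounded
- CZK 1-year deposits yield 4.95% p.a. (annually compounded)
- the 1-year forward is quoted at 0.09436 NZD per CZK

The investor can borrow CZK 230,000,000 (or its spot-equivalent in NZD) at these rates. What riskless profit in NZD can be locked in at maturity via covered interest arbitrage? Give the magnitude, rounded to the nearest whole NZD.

NZD 737,063

T = 1 year.
Route A — deposit CZK, sell forward: 230,000,000 × 1.049500 × 0.09436 = NZD 22,777,088.60.
Route B — convert at spot, deposit NZD: 230,000,000 × 0.09528 × 1.073000 = NZD 23,514,151.20.
The quoted forward undervalues CZK, so borrow CZK, convert to NZD at spot, deposit the NZD at 7.30%, and buy CZK forward at 0.09436 to cover the loan.
Arbitrage profit = |22,777,088.60 − 23,514,151.20| = NZD 737,063.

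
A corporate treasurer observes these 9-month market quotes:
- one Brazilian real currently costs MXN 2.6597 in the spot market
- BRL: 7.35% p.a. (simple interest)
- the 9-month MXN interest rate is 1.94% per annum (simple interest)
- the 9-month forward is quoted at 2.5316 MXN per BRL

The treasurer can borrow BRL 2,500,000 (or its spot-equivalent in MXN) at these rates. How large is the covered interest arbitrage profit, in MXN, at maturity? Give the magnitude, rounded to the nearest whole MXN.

T = 9/12 years.
Route A — deposit BRL, sell forward: 2,500,000 × 1.055125 × 2.5316 = MXN 6,677,886.13.
Route B — convert at spot, deposit MXN: 2,500,000 × 2.6597 × 1.014550 = MXN 6,745,996.59.
The quoted forward undervalues BRL, so borrow BRL, convert to MXN at spot, deposit the MXN at 1.94%, and buy BRL forward at 2.5316 to cover the loan.
Arbitrage profit = |6,677,886.13 − 6,745,996.59| = MXN 68,110.

MXN 68,110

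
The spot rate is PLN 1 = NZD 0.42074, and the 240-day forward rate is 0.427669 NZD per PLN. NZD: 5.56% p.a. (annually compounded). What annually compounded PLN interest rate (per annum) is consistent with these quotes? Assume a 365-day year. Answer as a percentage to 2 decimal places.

2.97%

T = 240/365 years.
By CIP, F/S equals the NZD-to-PLN growth ratio: 0.427669/0.42074 = 1.0164686.
The NZD side grows by (1 + 0.0556)^(240/365) = 1.0362192.
Hence g_PLN = 1.0194306.
Annualise: 1.0194306^(365/240) − 1 = 0.029700 = 2.97%.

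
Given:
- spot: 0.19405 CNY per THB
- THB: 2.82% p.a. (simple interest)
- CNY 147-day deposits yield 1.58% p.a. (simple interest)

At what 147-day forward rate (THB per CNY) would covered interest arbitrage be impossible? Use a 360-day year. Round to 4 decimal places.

T = 147/360 years.
CNY accumulates by 1 + 0.0158×147/360 = 1.0064517.
Growth of 1 THB over T: 1 + 0.0282×147/360 = 1.011515.
So F = 0.19405 × 1.0064517 / 1.011515 = 0.1930787 (CNY/THB).
Quoted the other way: 1/0.1930787 = 5.1792 THB per CNY.

5.1792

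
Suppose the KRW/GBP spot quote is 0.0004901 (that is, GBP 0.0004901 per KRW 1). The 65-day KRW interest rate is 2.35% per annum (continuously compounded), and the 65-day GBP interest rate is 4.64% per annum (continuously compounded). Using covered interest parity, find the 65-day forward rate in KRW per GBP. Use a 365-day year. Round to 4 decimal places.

T = 65/365 years.
GBP growth factor: e^(0.0464×65/365) = 1.0082972466.
KRW growth factor: e^(0.0235×65/365) = 1.0041937006.
Forward (GBP per KRW) = 0.0004901 × 1.0082972466 / 1.0041937006 = 0.0004921027490.
Invert for KRW per GBP: 1 / 0.0004921027490 = 2032.0959.

2032.0959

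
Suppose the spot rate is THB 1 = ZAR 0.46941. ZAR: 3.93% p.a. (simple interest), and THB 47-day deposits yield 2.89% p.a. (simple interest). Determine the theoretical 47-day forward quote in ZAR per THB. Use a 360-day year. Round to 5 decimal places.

T = 47/360 years.
ZAR growth factor: 1 + 0.0393×47/360 = 1.0051308.
THB growth factor: 1 + 0.0289×47/360 = 1.0037731.
Forward (ZAR per THB) = 0.46941 × 1.0051308 / 1.0037731 = 0.4700449.

0.47004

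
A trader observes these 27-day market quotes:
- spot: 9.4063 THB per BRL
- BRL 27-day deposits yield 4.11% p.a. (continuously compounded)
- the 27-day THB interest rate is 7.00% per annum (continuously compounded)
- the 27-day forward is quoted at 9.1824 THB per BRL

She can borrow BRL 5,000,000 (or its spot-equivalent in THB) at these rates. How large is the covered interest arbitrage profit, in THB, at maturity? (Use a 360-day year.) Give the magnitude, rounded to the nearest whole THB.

T = 27/360 years.
Keep in BRL, deliver into the forward: 5,000,000·1.0030872558·9.1824 = THB 46,053,742.09.
Swap to THB now, deposit: 5,000,000·9.4063·1.0052638054 = THB 47,279,064.66.
The quoted forward undervalues BRL, so borrow BRL, convert to THB at spot, deposit the THB at 7.00%, and buy BRL forward at 9.1824 to cover the loan.
Arbitrage profit = |46,053,742.09 − 47,279,064.66| = THB 1,225,323.

THB 1,225,323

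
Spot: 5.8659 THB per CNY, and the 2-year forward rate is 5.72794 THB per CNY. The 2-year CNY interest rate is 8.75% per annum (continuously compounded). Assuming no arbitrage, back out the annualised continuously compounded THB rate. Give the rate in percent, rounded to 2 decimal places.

7.56%

T = 2 years.
CIP gives F = S · g_THB/g_CNY, so g_THB/g_CNY = 5.72794/5.8659 = 0.9764810.
CNY growth factor: e^(0.0875×2) = 1.1912462.
So the THB growth factor = 1.1632293.
Take logs: ln 1.1632293 / 2 = 0.075600, so 7.56%.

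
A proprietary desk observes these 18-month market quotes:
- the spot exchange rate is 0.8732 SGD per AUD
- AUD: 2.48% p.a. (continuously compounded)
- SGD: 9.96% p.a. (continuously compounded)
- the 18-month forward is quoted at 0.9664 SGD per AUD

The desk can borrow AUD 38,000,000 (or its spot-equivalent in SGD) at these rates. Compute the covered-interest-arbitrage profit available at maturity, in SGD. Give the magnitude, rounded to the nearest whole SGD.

SGD 413,365

T = 18/12 years.
Invest the AUD and cover forward: 38,000,000 × 1.0379005802 × 0.9664 = SGD 38,115,030.59.
Convert at spot and invest in SGD: 38,000,000 × 0.8732 × 1.1611373513 = SGD 38,528,395.14.
The quoted forward undervalues AUD, so borrow AUD, convert to SGD at spot, deposit the SGD at 9.96%, and buy AUD forward at 0.9664 to cover the loan.
Profit = 38,528,395.14 − 38,115,030.59 = SGD 413,365.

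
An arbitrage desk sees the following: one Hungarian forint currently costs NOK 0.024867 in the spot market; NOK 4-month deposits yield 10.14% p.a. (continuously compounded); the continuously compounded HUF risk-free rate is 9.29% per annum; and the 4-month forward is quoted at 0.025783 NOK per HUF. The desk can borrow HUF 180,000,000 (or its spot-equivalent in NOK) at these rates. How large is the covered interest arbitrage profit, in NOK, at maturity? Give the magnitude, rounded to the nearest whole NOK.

NOK 156,966

T = 4/12 years.
Keep in HUF, deliver into the forward: 180,000,000·1.031451122·0.025783 = NOK 4,786,902.77.
Swap to NOK now, deposit: 180,000,000·0.024867·1.03437771 = NOK 4,629,936.69.
The quoted forward overvalues HUF, so borrow NOK, buy HUF at spot, deposit the HUF at 9.29%, and sell the proceeds forward at 0.025783.
The gap between the two covered legs is NOK 156,966.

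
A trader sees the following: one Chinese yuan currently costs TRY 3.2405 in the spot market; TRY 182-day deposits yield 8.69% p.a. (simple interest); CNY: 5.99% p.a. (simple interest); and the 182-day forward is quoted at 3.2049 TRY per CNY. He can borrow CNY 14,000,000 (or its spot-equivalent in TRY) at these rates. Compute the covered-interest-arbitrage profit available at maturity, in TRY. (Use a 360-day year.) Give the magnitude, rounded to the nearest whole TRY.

TRY 1,132,752

T = 182/360 years.
Route A — deposit CNY, sell forward: 14,000,000 × 1.0302827778 × 3.2049 = TRY 46,227,345.84.
Route B — convert at spot, deposit TRY: 14,000,000 × 3.2405 × 1.0439327778 = TRY 47,360,098.33.
The quoted forward undervalues CNY, so borrow CNY, convert to TRY at spot, deposit the TRY at 8.69%, and buy CNY forward at 3.2049 to cover the loan.
The gap between the two covered legs is TRY 1,132,752.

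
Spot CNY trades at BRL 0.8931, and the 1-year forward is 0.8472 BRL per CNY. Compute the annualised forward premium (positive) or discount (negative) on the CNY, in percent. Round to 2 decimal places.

T = 1 year.
CNY trades forward at -5.13940% vs spot over the period.
Annualise by dividing by T: -0.0513940 / 1 = -0.051394 → -5.14%.

-5.14%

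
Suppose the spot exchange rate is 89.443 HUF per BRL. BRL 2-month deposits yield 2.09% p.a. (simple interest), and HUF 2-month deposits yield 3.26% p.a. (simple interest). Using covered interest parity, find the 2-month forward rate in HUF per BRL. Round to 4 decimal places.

T = 2/12 years.
Growth of 1 HUF over T: 1 + 0.0326×2/12 = 1.00543333.
BRL accumulates by 1 + 0.0209×2/12 = 1.00348333.
So F = 89.443 × 1.00543333 / 1.00348333 = 89.616808 (HUF/BRL).

89.6168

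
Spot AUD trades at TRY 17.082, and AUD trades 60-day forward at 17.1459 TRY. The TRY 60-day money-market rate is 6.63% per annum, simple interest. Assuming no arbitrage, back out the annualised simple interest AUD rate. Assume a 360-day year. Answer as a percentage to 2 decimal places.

4.37%

T = 60/360 years.
CIP gives F = S · g_TRY/g_AUD, so g_TRY/g_AUD = 17.1459/17.082 = 1.0037408.
TRY growth factor: 1 + 0.0663×60/360 = 1.011050.
That pins the AUD growth at 1.007282.
(1.007282 − 1)/T = 0.043692, i.e. 4.37%.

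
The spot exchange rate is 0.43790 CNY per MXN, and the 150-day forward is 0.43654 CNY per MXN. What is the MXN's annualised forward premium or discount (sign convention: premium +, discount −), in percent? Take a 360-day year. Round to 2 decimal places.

-0.75%

T = 150/360 years.
(F − S)/S = (0.43654 − 0.4379)/0.4379 = -0.0031057.
Per annum: -0.0031057 / (150/360) = -0.007454 = -0.75%.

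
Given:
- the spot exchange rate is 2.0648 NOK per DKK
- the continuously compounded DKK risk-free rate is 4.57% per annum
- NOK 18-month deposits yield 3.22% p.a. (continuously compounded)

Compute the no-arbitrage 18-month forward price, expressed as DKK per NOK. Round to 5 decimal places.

0.49422

T = 18/12 years.
NOK accumulates by e^(0.0322×18/12) = 1.0494855.
Growth of 1 DKK over T: e^(0.0457×18/12) = 1.0709542.
Forward (NOK per DKK) = 2.0648 × 1.0494855 / 1.0709542 = 2.023408.
Quoted the other way: 1/2.023408 = 0.49422 DKK per NOK.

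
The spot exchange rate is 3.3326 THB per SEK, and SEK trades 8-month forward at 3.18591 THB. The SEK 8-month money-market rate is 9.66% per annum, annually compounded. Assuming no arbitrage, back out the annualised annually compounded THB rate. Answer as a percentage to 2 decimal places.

2.50%

T = 8/12 years.
F/S = 3.18591/3.3326 = 0.9559833 = (growth of THB) / (growth of SEK).
SEK growth factor: (1 + 0.0966)^(8/12) = 1.0634053.
That pins the THB growth at 1.0165977.
r = 1.0165977^(12/8) − 1 = 0.025000 → 2.50%.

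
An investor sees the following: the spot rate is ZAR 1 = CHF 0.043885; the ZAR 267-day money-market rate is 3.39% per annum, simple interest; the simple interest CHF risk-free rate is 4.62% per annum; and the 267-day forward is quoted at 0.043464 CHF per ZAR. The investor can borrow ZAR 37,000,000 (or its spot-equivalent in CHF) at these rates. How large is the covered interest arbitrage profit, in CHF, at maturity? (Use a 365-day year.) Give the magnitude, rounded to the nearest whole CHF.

T = 267/365 years.
Route A — deposit ZAR, sell forward: 37,000,000 × 1.024798082 × 0.043464 = CHF 1,648,047.48.
Route B — convert at spot, deposit CHF: 37,000,000 × 0.043885 × 1.033795616 = CHF 1,678,620.46.
The quoted forward undervalues ZAR, so borrow ZAR, convert to CHF at spot, deposit the CHF at 4.62%, and buy ZAR forward at 0.043464 to cover the loan.
Arbitrage profit = |1,648,047.48 − 1,678,620.46| = CHF 30,573.

CHF 30,573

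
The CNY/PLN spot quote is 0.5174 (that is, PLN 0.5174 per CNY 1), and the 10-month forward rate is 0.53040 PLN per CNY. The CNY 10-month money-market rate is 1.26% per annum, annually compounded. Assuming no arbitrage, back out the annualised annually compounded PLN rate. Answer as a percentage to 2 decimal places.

T = 10/12 years.
F/S = 0.5304/0.5174 = 1.0251256 = (growth of PLN) / (growth of CNY).
CNY growth factor: (1 + 0.0126)^(10/12) = 1.010489.
So the PLN growth factor = 1.0358781.
r = 1.0358781^(12/10) − 1 = 0.043207 → 4.32%.

4.32%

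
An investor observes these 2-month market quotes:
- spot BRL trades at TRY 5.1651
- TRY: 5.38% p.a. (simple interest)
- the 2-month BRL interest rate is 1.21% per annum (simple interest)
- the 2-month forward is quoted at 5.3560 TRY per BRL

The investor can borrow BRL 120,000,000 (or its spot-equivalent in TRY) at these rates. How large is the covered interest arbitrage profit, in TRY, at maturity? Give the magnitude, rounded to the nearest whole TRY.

TRY 18,646,504

T = 2/12 years.
Keep in BRL, deliver into the forward: 120,000,000·1.00201666667·5.3560 = TRY 644,016,152.00.
Swap to TRY now, deposit: 120,000,000·5.1651·1.00896666667 = TRY 625,369,647.60.
The quoted forward overvalues BRL, so borrow TRY, buy BRL at spot, deposit the BRL at 1.21%, and sell the proceeds forward at 5.3560.
Arbitrage profit = |644,016,152.00 − 625,369,647.60| = TRY 18,646,504.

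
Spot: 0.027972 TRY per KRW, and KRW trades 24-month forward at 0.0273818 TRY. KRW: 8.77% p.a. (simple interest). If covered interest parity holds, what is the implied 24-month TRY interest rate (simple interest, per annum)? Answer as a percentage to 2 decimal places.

7.53%

T = 2 years.
CIP gives F = S · g_TRY/g_KRW, so g_TRY/g_KRW = 0.0273818/0.027972 = 0.9789003.
KRW growth factor: 1 + 0.0877×2 = 1.175400.
That pins the TRY growth at 1.1505994.
r = (1.1505994 − 1)/2 = 0.075300 → 7.53%.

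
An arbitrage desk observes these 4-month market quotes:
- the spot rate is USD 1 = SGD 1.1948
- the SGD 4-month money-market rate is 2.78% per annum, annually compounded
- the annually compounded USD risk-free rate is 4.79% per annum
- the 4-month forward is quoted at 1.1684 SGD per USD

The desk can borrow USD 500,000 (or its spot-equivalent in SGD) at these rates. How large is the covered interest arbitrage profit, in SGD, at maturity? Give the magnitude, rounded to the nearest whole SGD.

T = 4/12 years.
Route A — deposit USD, sell forward: 500,000 × 1.01571831 × 1.1684 = SGD 593,382.64.
Route B — convert at spot, deposit SGD: 500,000 × 1.1948 × 1.0091821 = SGD 602,885.39.
The quoted forward undervalues USD, so borrow USD, convert to SGD at spot, deposit the SGD at 2.78%, and buy USD forward at 1.1684 to cover the loan.
The gap between the two covered legs is SGD 9,503.

SGD 9,503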